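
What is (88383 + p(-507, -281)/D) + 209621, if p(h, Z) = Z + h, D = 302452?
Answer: 22532976255/75613 ≈ 2.9800e+5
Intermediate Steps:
(88383 + p(-507, -281)/D) + 209621 = (88383 + (-281 - 507)/302452) + 209621 = (88383 - 788*1/302452) + 209621 = (88383 - 197/75613) + 209621 = 6682903582/75613 + 209621 = 22532976255/75613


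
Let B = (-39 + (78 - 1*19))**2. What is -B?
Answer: -400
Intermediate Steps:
B = 400 (B = (-39 + (78 - 19))**2 = (-39 + 59)**2 = 20**2 = 400)
-B = -1*400 = -400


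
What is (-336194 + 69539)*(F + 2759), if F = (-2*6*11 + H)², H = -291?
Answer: -48448013640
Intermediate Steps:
F = 178929 (F = (-2*6*11 - 291)² = (-12*11 - 291)² = (-132 - 291)² = (-423)² = 178929)
(-336194 + 69539)*(F + 2759) = (-336194 + 69539)*(178929 + 2759) = -266655*181688 = -48448013640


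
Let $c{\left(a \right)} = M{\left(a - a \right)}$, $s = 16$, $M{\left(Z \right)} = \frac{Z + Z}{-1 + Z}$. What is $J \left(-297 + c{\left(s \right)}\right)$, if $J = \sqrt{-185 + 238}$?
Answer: $- 297 \sqrt{53} \approx -2162.2$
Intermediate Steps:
$M{\left(Z \right)} = \frac{2 Z}{-1 + Z}$
$c{\left(a \right)} = 0$ ($c{\left(a \right)} = \frac{2 \left(a - a\right)}{-1 + \left(a - a\right)} = 2 \cdot 0 \frac{1}{-1 + 0} = 2 \cdot 0 \frac{1}{-1} = 2 \cdot 0 \left(-1\right) = 0$)
$J = \sqrt{53} \approx 7.2801$
$J \left(-297 + c{\left(s \right)}\right) = \sqrt{53} \left(-297 + 0\right) = \sqrt{53} \left(-297\right) = - 297 \sqrt{53}$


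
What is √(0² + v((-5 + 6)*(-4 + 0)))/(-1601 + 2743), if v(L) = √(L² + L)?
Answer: √2*3^(¼)/1142 ≈ 0.0016298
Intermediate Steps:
v(L) = √(L + L²)
√(0² + v((-5 + 6)*(-4 + 0)))/(-1601 + 2743) = √(0² + √(((-5 + 6)*(-4 + 0))*(1 + (-5 + 6)*(-4 + 0))))/(-1601 + 2743) = √(0 + √((1*(-4))*(1 + 1*(-4))))/1142 = √(0 + √(-4*(1 - 4)))*(1/1142) = √(0 + √(-4*(-3)))*(1/1142) = √(0 + √12)*(1/1142) = √(0 + 2*√3)*(1/1142) = √(2*√3)*(1/1142) = (√2*3^(¼))*(1/1142) = √2*3^(¼)/1142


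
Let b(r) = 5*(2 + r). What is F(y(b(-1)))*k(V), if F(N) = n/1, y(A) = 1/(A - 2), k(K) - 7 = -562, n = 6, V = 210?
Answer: -3330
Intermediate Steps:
b(r) = 10 + 5*r
k(K) = -555 (k(K) = 7 - 562 = -555)
y(A) = 1/(-2 + A)
F(N) = 6 (F(N) = 6/1 = 6*1 = 6)
F(y(b(-1)))*k(V) = 6*(-555) = -3330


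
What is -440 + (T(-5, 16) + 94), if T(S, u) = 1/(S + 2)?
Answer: -1039/3 ≈ -346.33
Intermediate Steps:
T(S, u) = 1/(2 + S)
-440 + (T(-5, 16) + 94) = -440 + (1/(2 - 5) + 94) = -440 + (1/(-3) + 94) = -440 + (-⅓ + 94) = -440 + 281/3 = -1039/3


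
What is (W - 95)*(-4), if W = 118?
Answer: -92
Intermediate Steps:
(W - 95)*(-4) = (118 - 95)*(-4) = 23*(-4) = -92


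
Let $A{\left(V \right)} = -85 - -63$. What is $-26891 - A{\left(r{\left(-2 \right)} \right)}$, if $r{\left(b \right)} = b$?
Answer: $-26869$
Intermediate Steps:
$A{\left(V \right)} = -22$ ($A{\left(V \right)} = -85 + 63 = -22$)
$-26891 - A{\left(r{\left(-2 \right)} \right)} = -26891 - -22 = -26891 + 22 = -26869$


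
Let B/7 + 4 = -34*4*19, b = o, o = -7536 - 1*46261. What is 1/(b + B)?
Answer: -1/71913 ≈ -1.3906e-5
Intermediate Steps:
o = -53797 (o = -7536 - 46261 = -53797)
b = -53797
B = -18116 (B = -28 + 7*(-34*4*19) = -28 + 7*(-136*19) = -28 + 7*(-2584) = -28 - 18088 = -18116)
1/(b + B) = 1/(-53797 - 18116) = 1/(-71913) = -1/71913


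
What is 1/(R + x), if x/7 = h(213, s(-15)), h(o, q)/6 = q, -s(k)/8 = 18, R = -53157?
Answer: -1/59205 ≈ -1.6890e-5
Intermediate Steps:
s(k) = -144 (s(k) = -8*18 = -144)
h(o, q) = 6*q
x = -6048 (x = 7*(6*(-144)) = 7*(-864) = -6048)
1/(R + x) = 1/(-53157 - 6048) = 1/(-59205) = -1/59205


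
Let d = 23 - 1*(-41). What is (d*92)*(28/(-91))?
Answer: -23552/13 ≈ -1811.7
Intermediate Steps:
d = 64 (d = 23 + 41 = 64)
(d*92)*(28/(-91)) = (64*92)*(28/(-91)) = 5888*(28*(-1/91)) = 5888*(-4/13) = -23552/13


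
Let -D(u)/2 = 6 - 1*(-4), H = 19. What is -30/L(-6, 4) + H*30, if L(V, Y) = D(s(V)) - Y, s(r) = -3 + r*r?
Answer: 2285/4 ≈ 571.25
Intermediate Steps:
s(r) = -3 + r²
D(u) = -20 (D(u) = -2*(6 - 1*(-4)) = -2*(6 + 4) = -2*10 = -20)
L(V, Y) = -20 - Y
-30/L(-6, 4) + H*30 = -30/(-20 - 1*4) + 19*30 = -30/(-20 - 4) + 570 = -30/(-24) + 570 = -30*(-1/24) + 570 = 5/4 + 570 = 2285/4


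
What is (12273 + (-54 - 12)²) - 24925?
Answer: -8296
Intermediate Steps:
(12273 + (-54 - 12)²) - 24925 = (12273 + (-66)²) - 24925 = (12273 + 4356) - 24925 = 16629 - 24925 = -8296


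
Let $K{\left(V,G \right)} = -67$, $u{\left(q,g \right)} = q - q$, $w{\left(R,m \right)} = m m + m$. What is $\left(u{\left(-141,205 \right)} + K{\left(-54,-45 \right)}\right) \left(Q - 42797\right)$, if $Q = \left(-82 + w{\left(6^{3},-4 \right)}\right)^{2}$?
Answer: $2539099$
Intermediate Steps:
$w{\left(R,m \right)} = m + m^{2}$ ($w{\left(R,m \right)} = m^{2} + m = m + m^{2}$)
$u{\left(q,g \right)} = 0$
$Q = 4900$ ($Q = \left(-82 - 4 \left(1 - 4\right)\right)^{2} = \left(-82 - -12\right)^{2} = \left(-82 + 12\right)^{2} = \left(-70\right)^{2} = 4900$)
$\left(u{\left(-141,205 \right)} + K{\left(-54,-45 \right)}\right) \left(Q - 42797\right) = \left(0 - 67\right) \left(4900 - 42797\right) = \left(-67\right) \left(-37897\right) = 2539099$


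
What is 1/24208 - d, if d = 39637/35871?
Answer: -959496625/868365168 ≈ -1.1049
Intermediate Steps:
d = 39637/35871 (d = 39637*(1/35871) = 39637/35871 ≈ 1.1050)
1/24208 - d = 1/24208 - 1*39637/35871 = 1/24208 - 39637/35871 = -959496625/868365168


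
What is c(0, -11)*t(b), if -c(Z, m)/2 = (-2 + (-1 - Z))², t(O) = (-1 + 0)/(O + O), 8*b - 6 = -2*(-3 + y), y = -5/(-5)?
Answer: 36/5 ≈ 7.2000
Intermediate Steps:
y = 1 (y = -5*(-⅕) = 1)
b = 5/4 (b = ¾ + (-2*(-3 + 1))/8 = ¾ + (-2*(-2))/8 = ¾ + (⅛)*4 = ¾ + ½ = 5/4 ≈ 1.2500)
t(O) = -1/(2*O)
c(Z, m) = -2*(-3 - Z)² (c(Z, m) = -2*(-2 + (-1 - Z))² = -2*(-3 - Z)²)
c(0, -11)*t(b) = (-2*(3 + 0)²)*(-1/(2*5/4)) = (-2*3²)*(-½*⅘) = -2*9*(-⅖) = -18*(-⅖) = 36/5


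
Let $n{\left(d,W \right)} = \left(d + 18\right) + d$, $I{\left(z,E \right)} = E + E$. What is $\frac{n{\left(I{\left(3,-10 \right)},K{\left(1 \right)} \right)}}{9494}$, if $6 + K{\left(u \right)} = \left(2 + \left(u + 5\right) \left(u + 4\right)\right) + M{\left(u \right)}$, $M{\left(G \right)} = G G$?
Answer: $- \frac{11}{4747} \approx -0.0023173$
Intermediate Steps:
$I{\left(z,E \right)} = 2 E$
$M{\left(G \right)} = G^{2}$
$K{\left(u \right)} = -4 + u^{2} + \left(4 + u\right) \left(5 + u\right)$ ($K{\left(u \right)} = -6 + \left(\left(2 + \left(u + 5\right) \left(u + 4\right)\right) + u^{2}\right) = -6 + \left(\left(2 + \left(5 + u\right) \left(4 + u\right)\right) + u^{2}\right) = -6 + \left(\left(2 + \left(4 + u\right) \left(5 + u\right)\right) + u^{2}\right) = -6 + \left(2 + u^{2} + \left(4 + u\right) \left(5 + u\right)\right) = -4 + u^{2} + \left(4 + u\right) \left(5 + u\right)$)
$n{\left(d,W \right)} = 18 + 2 d$ ($n{\left(d,W \right)} = \left(18 + d\right) + d = 18 + 2 d$)
$\frac{n{\left(I{\left(3,-10 \right)},K{\left(1 \right)} \right)}}{9494} = \frac{18 + 2 \cdot 2 \left(-10\right)}{9494} = \left(18 + 2 \left(-20\right)\right) \frac{1}{9494} = \left(18 - 40\right) \frac{1}{9494} = \left(-22\right) \frac{1}{9494} = - \frac{11}{4747}$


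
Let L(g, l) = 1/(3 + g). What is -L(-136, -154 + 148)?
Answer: 1/133 ≈ 0.0075188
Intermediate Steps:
-L(-136, -154 + 148) = -1/(3 - 136) = -1/(-133) = -1*(-1/133) = 1/133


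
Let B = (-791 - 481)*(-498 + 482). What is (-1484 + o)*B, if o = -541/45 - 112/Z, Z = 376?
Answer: -21469440128/705 ≈ -3.0453e+7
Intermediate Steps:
B = 20352 (B = -1272*(-16) = 20352)
o = -26057/2115 (o = -541/45 - 112/376 = -541*1/45 - 112*1/376 = -541/45 - 14/47 = -26057/2115 ≈ -12.320)
(-1484 + o)*B = (-1484 - 26057/2115)*20352 = -3164717/2115*20352 = -21469440128/705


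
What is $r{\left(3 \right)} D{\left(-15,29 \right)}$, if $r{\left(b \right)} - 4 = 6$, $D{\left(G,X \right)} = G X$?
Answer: $-4350$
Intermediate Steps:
$r{\left(b \right)} = 10$ ($r{\left(b \right)} = 4 + 6 = 10$)
$r{\left(3 \right)} D{\left(-15,29 \right)} = 10 \left(\left(-15\right) 29\right) = 10 \left(-435\right) = -4350$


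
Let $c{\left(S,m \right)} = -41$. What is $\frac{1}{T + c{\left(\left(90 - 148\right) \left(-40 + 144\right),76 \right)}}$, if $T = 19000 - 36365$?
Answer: $- \frac{1}{17406} \approx -5.7451 \cdot 10^{-5}$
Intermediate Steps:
$T = -17365$
$\frac{1}{T + c{\left(\left(90 - 148\right) \left(-40 + 144\right),76 \right)}} = \frac{1}{-17365 - 41} = \frac{1}{-17406} = - \frac{1}{17406}$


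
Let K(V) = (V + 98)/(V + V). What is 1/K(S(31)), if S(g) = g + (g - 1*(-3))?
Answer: 130/163 ≈ 0.79755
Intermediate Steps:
S(g) = 3 + 2*g (S(g) = g + (g + 3) = g + (3 + g) = 3 + 2*g)
K(V) = (98 + V)/(2*V) (K(V) = (98 + V)/((2*V)) = (98 + V)*(1/(2*V)) = (98 + V)/(2*V))
1/K(S(31)) = 1/((98 + (3 + 2*31))/(2*(3 + 2*31))) = 1/((98 + (3 + 62))/(2*(3 + 62))) = 1/((½)*(98 + 65)/65) = 1/((½)*(1/65)*163) = 1/(163/130) = 130/163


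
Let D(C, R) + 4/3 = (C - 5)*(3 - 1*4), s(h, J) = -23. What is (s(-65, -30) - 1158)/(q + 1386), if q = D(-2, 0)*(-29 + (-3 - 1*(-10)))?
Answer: -3543/3784 ≈ -0.93631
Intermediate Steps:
D(C, R) = 11/3 - C (D(C, R) = -4/3 + (C - 5)*(3 - 1*4) = -4/3 + (-5 + C)*(3 - 4) = -4/3 + (-5 + C)*(-1) = -4/3 + (5 - C) = 11/3 - C)
q = -374/3 (q = (11/3 - 1*(-2))*(-29 + (-3 - 1*(-10))) = (11/3 + 2)*(-29 + (-3 + 10)) = 17*(-29 + 7)/3 = (17/3)*(-22) = -374/3 ≈ -124.67)
(s(-65, -30) - 1158)/(q + 1386) = (-23 - 1158)/(-374/3 + 1386) = -1181/3784/3 = -1181*3/3784 = -3543/3784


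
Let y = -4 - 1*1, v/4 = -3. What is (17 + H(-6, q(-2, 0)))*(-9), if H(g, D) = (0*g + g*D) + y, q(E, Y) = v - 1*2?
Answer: -864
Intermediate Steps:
v = -12 (v = 4*(-3) = -12)
y = -5 (y = -4 - 1 = -5)
q(E, Y) = -14 (q(E, Y) = -12 - 1*2 = -12 - 2 = -14)
H(g, D) = -5 + D*g (H(g, D) = (0*g + g*D) - 5 = (0 + D*g) - 5 = D*g - 5 = -5 + D*g)
(17 + H(-6, q(-2, 0)))*(-9) = (17 + (-5 - 14*(-6)))*(-9) = (17 + (-5 + 84))*(-9) = (17 + 79)*(-9) = 96*(-9) = -864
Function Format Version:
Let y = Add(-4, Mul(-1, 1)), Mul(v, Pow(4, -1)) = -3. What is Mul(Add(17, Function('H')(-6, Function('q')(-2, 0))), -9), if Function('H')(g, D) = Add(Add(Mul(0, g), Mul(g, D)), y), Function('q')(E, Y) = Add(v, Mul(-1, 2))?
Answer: -864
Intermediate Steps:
v = -12 (v = Mul(4, -3) = -12)
y = -5 (y = Add(-4, -1) = -5)
Function('q')(E, Y) = -14 (Function('q')(E, Y) = Add(-12, Mul(-1, 2)) = Add(-12, -2) = -14)
Function('H')(g, D) = Add(-5, Mul(D, g)) (Function('H')(g, D) = Add(Add(Mul(0, g), Mul(g, D)), -5) = Add(Add(0, Mul(D, g)), -5) = Add(Mul(D, g), -5) = Add(-5, Mul(D, g)))
Mul(Add(17, Function('H')(-6, Function('q')(-2, 0))), -9) = Mul(Add(17, Add(-5, Mul(-14, -6))), -9) = Mul(Add(17, Add(-5, 84)), -9) = Mul(Add(17, 79), -9) = Mul(96, -9) = -864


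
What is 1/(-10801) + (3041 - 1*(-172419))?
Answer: 1895143459/10801 ≈ 1.7546e+5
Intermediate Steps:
1/(-10801) + (3041 - 1*(-172419)) = -1/10801 + (3041 + 172419) = -1/10801 + 175460 = 1895143459/10801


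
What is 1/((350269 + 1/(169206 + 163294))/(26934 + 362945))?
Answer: 129634767500/116464442501 ≈ 1.1131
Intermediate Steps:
1/((350269 + 1/(169206 + 163294))/(26934 + 362945)) = 1/((350269 + 1/332500)/389879) = 1/((350269 + 1/332500)*(1/389879)) = 1/((116464442501/332500)*(1/389879)) = 1/(116464442501/129634767500) = 129634767500/116464442501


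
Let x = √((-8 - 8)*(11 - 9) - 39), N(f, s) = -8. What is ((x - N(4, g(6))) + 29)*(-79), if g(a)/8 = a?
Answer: -2923 - 79*I*√71 ≈ -2923.0 - 665.67*I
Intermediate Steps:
g(a) = 8*a
x = I*√71 (x = √(-16*2 - 39) = √(-32 - 39) = √(-71) = I*√71 ≈ 8.4261*I)
((x - N(4, g(6))) + 29)*(-79) = ((I*√71 - 1*(-8)) + 29)*(-79) = ((I*√71 + 8) + 29)*(-79) = ((8 + I*√71) + 29)*(-79) = (37 + I*√71)*(-79) = -2923 - 79*I*√71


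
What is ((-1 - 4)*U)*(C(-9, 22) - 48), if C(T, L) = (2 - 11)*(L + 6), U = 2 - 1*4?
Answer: -3000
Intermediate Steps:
U = -2 (U = 2 - 4 = -2)
C(T, L) = -54 - 9*L (C(T, L) = -9*(6 + L) = -54 - 9*L)
((-1 - 4)*U)*(C(-9, 22) - 48) = ((-1 - 4)*(-2))*((-54 - 9*22) - 48) = (-5*(-2))*((-54 - 198) - 48) = 10*(-252 - 48) = 10*(-300) = -3000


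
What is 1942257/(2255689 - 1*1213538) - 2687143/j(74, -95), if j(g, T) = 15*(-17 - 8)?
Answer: 2801137110968/390806625 ≈ 7167.6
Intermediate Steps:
j(g, T) = -375 (j(g, T) = 15*(-25) = -375)
1942257/(2255689 - 1*1213538) - 2687143/j(74, -95) = 1942257/(2255689 - 1*1213538) - 2687143/(-375) = 1942257/(2255689 - 1213538) - 2687143*(-1/375) = 1942257/1042151 + 2687143/375 = 2801137110968/390806625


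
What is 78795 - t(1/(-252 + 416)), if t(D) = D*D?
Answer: 2119270319/26896 ≈ 78795.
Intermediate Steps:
t(D) = D**2
78795 - t(1/(-252 + 416)) = 78795 - (1/(-252 + 416))**2 = 78795 - (1/164)**2 = 78795 - 1*1/26896 = 78795 - 1/26896 = 2119270319/26896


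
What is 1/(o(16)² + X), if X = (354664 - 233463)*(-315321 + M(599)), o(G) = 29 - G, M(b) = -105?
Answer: -1/38229946457 ≈ -2.6157e-11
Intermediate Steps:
X = -38229946626 (X = (354664 - 233463)*(-315321 - 105) = 121201*(-315426) = -38229946626)
1/(o(16)² + X) = 1/((29 - 1*16)² - 38229946626) = 1/((29 - 16)² - 38229946626) = 1/(13² - 38229946626) = 1/(169 - 38229946626) = 1/(-38229946457) = -1/38229946457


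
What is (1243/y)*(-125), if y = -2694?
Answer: 155375/2694 ≈ 57.674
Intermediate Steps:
(1243/y)*(-125) = (1243/(-2694))*(-125) = (1243*(-1/2694))*(-125) = -1243/2694*(-125) = 155375/2694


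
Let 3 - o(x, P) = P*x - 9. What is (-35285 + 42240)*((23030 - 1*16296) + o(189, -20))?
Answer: 73208330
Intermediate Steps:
o(x, P) = 12 - P*x (o(x, P) = 3 - (P*x - 9) = 3 - (-9 + P*x) = 3 + (9 - P*x) = 12 - P*x)
(-35285 + 42240)*((23030 - 1*16296) + o(189, -20)) = (-35285 + 42240)*((23030 - 1*16296) + (12 - 1*(-20)*189)) = 6955*((23030 - 16296) + (12 + 3780)) = 6955*(6734 + 3792) = 6955*10526 = 73208330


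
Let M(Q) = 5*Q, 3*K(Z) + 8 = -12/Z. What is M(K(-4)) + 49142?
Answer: 147401/3 ≈ 49134.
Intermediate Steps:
K(Z) = -8/3 - 4/Z (K(Z) = -8/3 + (-12/Z)/3 = -8/3 - 4/Z)
M(K(-4)) + 49142 = 5*(-8/3 - 4/(-4)) + 49142 = 5*(-8/3 - 4*(-¼)) + 49142 = 5*(-8/3 + 1) + 49142 = 5*(-5/3) + 49142 = -25/3 + 49142 = 147401/3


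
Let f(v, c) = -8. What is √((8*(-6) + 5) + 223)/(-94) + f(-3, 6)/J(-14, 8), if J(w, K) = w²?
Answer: -2/49 - 3*√5/47 ≈ -0.18354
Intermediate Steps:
√((8*(-6) + 5) + 223)/(-94) + f(-3, 6)/J(-14, 8) = √((8*(-6) + 5) + 223)/(-94) - 8/((-14)²) = √((-48 + 5) + 223)*(-1/94) - 8/196 = √(-43 + 223)*(-1/94) - 8*1/196 = √180*(-1/94) - 2/49 = (6*√5)*(-1/94) - 2/49 = -3*√5/47 - 2/49 = -2/49 - 3*√5/47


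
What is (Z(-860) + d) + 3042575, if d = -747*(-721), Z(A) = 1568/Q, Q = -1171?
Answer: 4193539134/1171 ≈ 3.5812e+6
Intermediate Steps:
Z(A) = -1568/1171 (Z(A) = 1568/(-1171) = 1568*(-1/1171) = -1568/1171)
d = 538587
(Z(-860) + d) + 3042575 = (-1568/1171 + 538587) + 3042575 = 630683809/1171 + 3042575 = 4193539134/1171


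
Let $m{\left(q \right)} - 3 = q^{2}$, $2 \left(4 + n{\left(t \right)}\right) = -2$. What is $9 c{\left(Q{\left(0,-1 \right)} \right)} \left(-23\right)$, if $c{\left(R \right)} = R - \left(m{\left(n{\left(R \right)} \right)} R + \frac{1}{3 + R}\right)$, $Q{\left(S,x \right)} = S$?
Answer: $69$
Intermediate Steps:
$n{\left(t \right)} = -5$ ($n{\left(t \right)} = -4 + \frac{1}{2} \left(-2\right) = -4 - 1 = -5$)
$m{\left(q \right)} = 3 + q^{2}$
$c{\left(R \right)} = - \frac{1}{3 + R} - 27 R$ ($c{\left(R \right)} = R - \left(\left(3 + \left(-5\right)^{2}\right) R + \frac{1}{3 + R}\right) = R - \left(\left(3 + 25\right) R + \frac{1}{3 + R}\right) = R - \left(28 R + \frac{1}{3 + R}\right) = R - \left(\frac{1}{3 + R} + 28 R\right) = - \frac{1}{3 + R} - 27 R$)
$9 c{\left(Q{\left(0,-1 \right)} \right)} \left(-23\right) = 9 \frac{-1 - 0 - 27 \cdot 0^{2}}{3 + 0} \left(-23\right) = 9 \frac{-1 + 0 - 0}{3} \left(-23\right) = 9 \frac{-1 + 0 + 0}{3} \left(-23\right) = 9 \cdot \frac{1}{3} \left(-1\right) \left(-23\right) = 9 \left(- \frac{1}{3}\right) \left(-23\right) = \left(-3\right) \left(-23\right) = 69$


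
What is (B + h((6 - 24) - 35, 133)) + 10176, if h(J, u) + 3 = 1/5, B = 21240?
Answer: 157066/5 ≈ 31413.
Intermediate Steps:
h(J, u) = -14/5 (h(J, u) = -3 + 1/5 = -14/5)
(B + h((6 - 24) - 35, 133)) + 10176 = (21240 - 14/5) + 10176 = 106186/5 + 10176 = 157066/5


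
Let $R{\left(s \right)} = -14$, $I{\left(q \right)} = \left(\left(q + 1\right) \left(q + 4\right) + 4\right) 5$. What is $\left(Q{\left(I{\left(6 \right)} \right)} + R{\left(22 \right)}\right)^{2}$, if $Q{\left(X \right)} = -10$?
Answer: $576$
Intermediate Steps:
$I{\left(q \right)} = 20 + 5 \left(1 + q\right) \left(4 + q\right)$ ($I{\left(q \right)} = \left(\left(1 + q\right) \left(4 + q\right) + 4\right) 5 = \left(4 + \left(1 + q\right) \left(4 + q\right)\right) 5 = 20 + 5 \left(1 + q\right) \left(4 + q\right)$)
$\left(Q{\left(I{\left(6 \right)} \right)} + R{\left(22 \right)}\right)^{2} = \left(-10 - 14\right)^{2} = \left(-24\right)^{2} = 576$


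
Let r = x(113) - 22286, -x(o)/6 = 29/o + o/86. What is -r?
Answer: 108333463/4859 ≈ 22295.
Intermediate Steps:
x(o) = -174/o - 3*o/43 (x(o) = -6*(29/o + o/86) = -174/o - 3*o/43)
r = -108333463/4859 (r = (-174/113 - 3/43*113) - 22286 = (-174*1/113 - 339/43) - 22286 = (-174/113 - 339/43) - 22286 = -45789/4859 - 22286 = -108333463/4859 ≈ -22295.)
-r = -1*(-108333463/4859) = 108333463/4859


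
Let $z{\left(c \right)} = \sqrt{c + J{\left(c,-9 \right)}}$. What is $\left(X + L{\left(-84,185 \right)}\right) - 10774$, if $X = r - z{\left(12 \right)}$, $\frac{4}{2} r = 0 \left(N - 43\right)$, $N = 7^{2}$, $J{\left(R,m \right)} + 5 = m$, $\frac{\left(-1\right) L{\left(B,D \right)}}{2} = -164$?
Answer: $-10446 - i \sqrt{2} \approx -10446.0 - 1.4142 i$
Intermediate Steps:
$L{\left(B,D \right)} = 328$ ($L{\left(B,D \right)} = \left(-2\right) \left(-164\right) = 328$)
$J{\left(R,m \right)} = -5 + m$
$N = 49$
$r = 0$ ($r = \frac{0 \left(49 - 43\right)}{2} = \frac{0 \cdot 6}{2} = \frac{1}{2} \cdot 0 = 0$)
$z{\left(c \right)} = \sqrt{-14 + c}$ ($z{\left(c \right)} = \sqrt{c - 14} = \sqrt{-14 + c}$)
$X = - i \sqrt{2}$ ($X = 0 - \sqrt{-14 + 12} = 0 - \sqrt{-2} = 0 - i \sqrt{2} = - i \sqrt{2} \approx - 1.4142 i$)
$\left(X + L{\left(-84,185 \right)}\right) - 10774 = \left(- i \sqrt{2} + 328\right) - 10774 = \left(328 - i \sqrt{2}\right) - 10774 = -10446 - i \sqrt{2}$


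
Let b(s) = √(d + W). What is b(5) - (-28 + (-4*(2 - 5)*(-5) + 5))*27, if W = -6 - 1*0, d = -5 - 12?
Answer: 2241 + I*√23 ≈ 2241.0 + 4.7958*I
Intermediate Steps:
d = -17
W = -6 (W = -6 + 0 = -6)
b(s) = I*√23 (b(s) = √(-17 - 6) = √(-23) = I*√23)
b(5) - (-28 + (-4*(2 - 5)*(-5) + 5))*27 = I*√23 - (-28 + (-4*(2 - 5)*(-5) + 5))*27 = I*√23 - (-28 + (-(-12)*(-5) + 5))*27 = I*√23 - (-28 + (-4*15 + 5))*27 = I*√23 - (-28 + (-60 + 5))*27 = I*√23 - (-28 - 55)*27 = I*√23 - (-83)*27 = I*√23 - 1*(-2241) = I*√23 + 2241 = 2241 + I*√23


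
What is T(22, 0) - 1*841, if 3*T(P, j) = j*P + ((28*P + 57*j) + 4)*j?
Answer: -841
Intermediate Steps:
T(P, j) = P*j/3 + j*(4 + 28*P + 57*j)/3 (T(P, j) = (j*P + ((28*P + 57*j) + 4)*j)/3 = (P*j + (4 + 28*P + 57*j)*j)/3 = (P*j + j*(4 + 28*P + 57*j))/3 = P*j/3 + j*(4 + 28*P + 57*j)/3)
T(22, 0) - 1*841 = (1/3)*0*(4 + 29*22 + 57*0) - 1*841 = (1/3)*0*(4 + 638 + 0) - 841 = (1/3)*0*642 - 841 = 0 - 841 = -841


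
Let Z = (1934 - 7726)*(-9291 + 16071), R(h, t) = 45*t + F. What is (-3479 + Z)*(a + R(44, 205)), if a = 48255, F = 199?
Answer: -2265241152281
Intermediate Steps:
R(h, t) = 199 + 45*t (R(h, t) = 45*t + 199 = 199 + 45*t)
Z = -39269760 (Z = -5792*6780 = -39269760)
(-3479 + Z)*(a + R(44, 205)) = (-3479 - 39269760)*(48255 + (199 + 45*205)) = -39273239*(48255 + (199 + 9225)) = -39273239*(48255 + 9424) = -39273239*57679 = -2265241152281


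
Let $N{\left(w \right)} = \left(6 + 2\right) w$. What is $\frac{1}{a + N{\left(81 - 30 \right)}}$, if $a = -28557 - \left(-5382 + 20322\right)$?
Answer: $- \frac{1}{43089} \approx -2.3208 \cdot 10^{-5}$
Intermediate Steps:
$N{\left(w \right)} = 8 w$
$a = -43497$ ($a = -28557 - 14940 = -43497$)
$\frac{1}{a + N{\left(81 - 30 \right)}} = \frac{1}{-43497 + 8 \left(81 - 30\right)} = \frac{1}{-43497 + 8 \cdot 51} = \frac{1}{-43497 + 408} = \frac{1}{-43089} = - \frac{1}{43089}$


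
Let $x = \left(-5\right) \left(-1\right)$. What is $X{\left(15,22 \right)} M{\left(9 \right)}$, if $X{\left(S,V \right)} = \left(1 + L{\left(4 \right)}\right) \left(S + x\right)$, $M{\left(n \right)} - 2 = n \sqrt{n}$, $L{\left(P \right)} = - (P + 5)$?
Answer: $-4640$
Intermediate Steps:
$x = 5$
$L{\left(P \right)} = -5 - P$ ($L{\left(P \right)} = - (5 + P) = -5 - P$)
$M{\left(n \right)} = 2 + n^{\frac{3}{2}}$ ($M{\left(n \right)} = 2 + n \sqrt{n} = 2 + n^{\frac{3}{2}}$)
$X{\left(S,V \right)} = -40 - 8 S$ ($X{\left(S,V \right)} = \left(1 - 9\right) \left(S + 5\right) = \left(1 - 9\right) \left(5 + S\right) = - 8 \left(5 + S\right) = -40 - 8 S$)
$X{\left(15,22 \right)} M{\left(9 \right)} = \left(-40 - 120\right) \left(2 + 9^{\frac{3}{2}}\right) = \left(-40 - 120\right) \left(2 + 27\right) = \left(-160\right) 29 = -4640$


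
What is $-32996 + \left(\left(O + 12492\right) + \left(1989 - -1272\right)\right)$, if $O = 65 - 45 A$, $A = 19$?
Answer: $-18033$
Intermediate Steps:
$O = -790$ ($O = 65 - 855 = -790$)
$-32996 + \left(\left(O + 12492\right) + \left(1989 - -1272\right)\right) = -32996 + \left(\left(-790 + 12492\right) + \left(1989 - -1272\right)\right) = -32996 + \left(11702 + \left(1989 + 1272\right)\right) = -32996 + \left(11702 + 3261\right) = -32996 + 14963 = -18033$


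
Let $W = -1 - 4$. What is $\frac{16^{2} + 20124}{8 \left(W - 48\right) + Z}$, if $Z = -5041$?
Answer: $- \frac{4076}{1093} \approx -3.7292$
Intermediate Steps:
$W = -5$ ($W = -1 - 4 = -5$)
$\frac{16^{2} + 20124}{8 \left(W - 48\right) + Z} = \frac{16^{2} + 20124}{8 \left(-5 - 48\right) - 5041} = \frac{256 + 20124}{8 \left(-53\right) - 5041} = \frac{20380}{-424 - 5041} = \frac{20380}{-5465} = 20380 \left(- \frac{1}{5465}\right) = - \frac{4076}{1093}$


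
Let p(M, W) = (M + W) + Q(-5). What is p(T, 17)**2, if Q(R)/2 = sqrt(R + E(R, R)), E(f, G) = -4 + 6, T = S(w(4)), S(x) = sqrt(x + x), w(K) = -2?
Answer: (17 + 2*I + 2*I*sqrt(3))**2 ≈ 259.14 + 185.78*I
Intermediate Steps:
S(x) = sqrt(2)*sqrt(x) (S(x) = sqrt(2*x) = sqrt(2)*sqrt(x))
T = 2*I (T = sqrt(2)*sqrt(-2) = sqrt(2)*(I*sqrt(2)) = 2*I ≈ 2.0*I)
E(f, G) = 2
Q(R) = 2*sqrt(2 + R) (Q(R) = 2*sqrt(R + 2) = 2*sqrt(2 + R))
p(M, W) = M + W + 2*I*sqrt(3) (p(M, W) = (M + W) + 2*sqrt(2 - 5) = (M + W) + 2*sqrt(-3) = (M + W) + 2*(I*sqrt(3)) = (M + W) + 2*I*sqrt(3) = M + W + 2*I*sqrt(3))
p(T, 17)**2 = (2*I + 17 + 2*I*sqrt(3))**2 = (17 + 2*I + 2*I*sqrt(3))**2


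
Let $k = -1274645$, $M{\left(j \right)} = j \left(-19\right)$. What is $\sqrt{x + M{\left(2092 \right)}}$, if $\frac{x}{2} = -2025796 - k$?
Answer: $5 i \sqrt{61682} \approx 1241.8 i$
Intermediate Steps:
$M{\left(j \right)} = - 19 j$
$x = -1502302$ ($x = 2 \left(-2025796 - -1274645\right) = 2 \left(-2025796 + 1274645\right) = 2 \left(-751151\right) = -1502302$)
$\sqrt{x + M{\left(2092 \right)}} = \sqrt{-1502302 - 39748} = \sqrt{-1542050} = 5 i \sqrt{61682}$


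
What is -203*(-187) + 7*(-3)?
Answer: 37940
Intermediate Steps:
-203*(-187) + 7*(-3) = 37961 - 21 = 37940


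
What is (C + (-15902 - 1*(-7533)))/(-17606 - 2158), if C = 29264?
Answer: -6965/6588 ≈ -1.0572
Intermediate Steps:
(C + (-15902 - 1*(-7533)))/(-17606 - 2158) = (29264 + (-15902 - 1*(-7533)))/(-17606 - 2158) = (29264 + (-15902 + 7533))/(-19764) = (29264 - 8369)*(-1/19764) = 20895*(-1/19764) = -6965/6588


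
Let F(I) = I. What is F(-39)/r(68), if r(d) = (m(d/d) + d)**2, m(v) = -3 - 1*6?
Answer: -39/3481 ≈ -0.011204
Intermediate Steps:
m(v) = -9 (m(v) = -3 - 6 = -9)
r(d) = (-9 + d)**2
F(-39)/r(68) = -39/(-9 + 68)**2 = -39/(59**2) = -39/3481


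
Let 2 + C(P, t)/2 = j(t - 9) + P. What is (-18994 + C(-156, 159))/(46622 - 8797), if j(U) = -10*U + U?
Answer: -4402/7565 ≈ -0.58189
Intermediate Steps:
j(U) = -9*U
C(P, t) = 158 - 18*t + 2*P (C(P, t) = -4 + 2*(-9*(t - 9) + P) = -4 + 2*(-9*(-9 + t) + P) = -4 + 2*((81 - 9*t) + P) = -4 + 2*(81 + P - 9*t) = -4 + (162 - 18*t + 2*P) = 158 - 18*t + 2*P)
(-18994 + C(-156, 159))/(46622 - 8797) = (-18994 + (158 - 18*159 + 2*(-156)))/(46622 - 8797) = (-18994 + (158 - 2862 - 312))/37825 = (-18994 - 3016)*(1/37825) = -22010*1/37825 = -4402/7565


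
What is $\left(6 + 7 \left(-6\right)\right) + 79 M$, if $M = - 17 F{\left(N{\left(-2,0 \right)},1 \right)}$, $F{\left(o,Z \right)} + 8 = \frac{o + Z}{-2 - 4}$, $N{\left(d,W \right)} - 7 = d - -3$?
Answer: $\frac{25445}{2} \approx 12723.0$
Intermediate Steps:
$N{\left(d,W \right)} = 10 + d$ ($N{\left(d,W \right)} = 7 + \left(d - -3\right) = 7 + \left(d + 3\right) = 7 + \left(3 + d\right) = 10 + d$)
$F{\left(o,Z \right)} = -8 - \frac{Z}{6} - \frac{o}{6}$ ($F{\left(o,Z \right)} = -8 + \frac{o + Z}{-2 - 4} = -8 + \frac{Z + o}{-6} = -8 + \left(Z + o\right) \left(- \frac{1}{6}\right) = -8 - \left(\frac{Z}{6} + \frac{o}{6}\right) = -8 - \frac{Z}{6} - \frac{o}{6}$)
$M = \frac{323}{2}$ ($M = - 17 \left(-8 - \frac{1}{6} - \frac{10 - 2}{6}\right) = - 17 \left(-8 - \frac{1}{6} - \frac{4}{3}\right) = \left(-17\right) \left(- \frac{19}{2}\right) = \frac{323}{2} \approx 161.5$)
$\left(6 + 7 \left(-6\right)\right) + 79 M = \left(6 + 7 \left(-6\right)\right) + 79 \cdot \frac{323}{2} = \left(6 - 42\right) + \frac{25517}{2} = -36 + \frac{25517}{2} = \frac{25445}{2}$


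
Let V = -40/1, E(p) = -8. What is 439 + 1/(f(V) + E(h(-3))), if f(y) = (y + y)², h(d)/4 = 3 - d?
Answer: 2806089/6392 ≈ 439.00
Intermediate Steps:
h(d) = 12 - 4*d (h(d) = 4*(3 - d) = 12 - 4*d)
V = -40 ≈ -40.000
f(y) = 4*y² (f(y) = (2*y)² = 4*y²)
439 + 1/(f(V) + E(h(-3))) = 439 + 1/(4*(-40)² - 8) = 439 + 1/(4*1600 - 8) = 439 + 1/(6400 - 8) = 439 + 1/6392 = 2806089/6392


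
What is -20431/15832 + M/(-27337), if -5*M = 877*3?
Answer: -2750957243/2163996920 ≈ -1.2712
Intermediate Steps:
M = -2631/5 (M = -877*3/5 = -1/5*2631 = -2631/5 ≈ -526.20)
-20431/15832 + M/(-27337) = -20431/15832 - 2631/5/(-27337) = -20431*1/15832 - 2631/5*(-1/27337) = -20431/15832 + 2631/136685 = -2750957243/2163996920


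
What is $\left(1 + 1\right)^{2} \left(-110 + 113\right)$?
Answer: $12$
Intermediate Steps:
$\left(1 + 1\right)^{2} \left(-110 + 113\right) = 2^{2} \cdot 3 = 4 \cdot 3 = 12$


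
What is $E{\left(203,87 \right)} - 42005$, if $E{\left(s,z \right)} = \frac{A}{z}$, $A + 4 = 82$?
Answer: $- \frac{1218119}{29} \approx -42004.0$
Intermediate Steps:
$A = 78$ ($A = -4 + 82 = 78$)
$E{\left(s,z \right)} = \frac{78}{z}$
$E{\left(203,87 \right)} - 42005 = \frac{78}{87} - 42005 = 78 \cdot \frac{1}{87} - 42005 = \frac{26}{29} - 42005 = - \frac{1218119}{29}$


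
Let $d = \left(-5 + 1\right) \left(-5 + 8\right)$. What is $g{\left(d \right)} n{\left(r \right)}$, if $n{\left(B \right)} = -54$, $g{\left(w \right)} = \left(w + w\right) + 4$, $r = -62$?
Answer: $1080$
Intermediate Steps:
$d = -12$ ($d = \left(-4\right) 3 = -12$)
$g{\left(w \right)} = 4 + 2 w$ ($g{\left(w \right)} = 2 w + 4 = 4 + 2 w$)
$g{\left(d \right)} n{\left(r \right)} = \left(4 + 2 \left(-12\right)\right) \left(-54\right) = \left(4 - 24\right) \left(-54\right) = \left(-20\right) \left(-54\right) = 1080$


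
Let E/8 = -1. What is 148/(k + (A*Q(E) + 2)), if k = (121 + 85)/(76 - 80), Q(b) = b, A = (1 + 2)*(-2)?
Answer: -296/3 ≈ -98.667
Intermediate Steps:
E = -8 (E = 8*(-1) = -8)
A = -6 (A = 3*(-2) = -6)
k = -103/2 (k = 206/(-4) = 206*(-¼) = -103/2 ≈ -51.500)
148/(k + (A*Q(E) + 2)) = 148/(-103/2 + (-6*(-8) + 2)) = 148/(-103/2 + (48 + 2)) = 148/(-103/2 + 50) = 148/(-3/2) = 148*(-⅔) = -296/3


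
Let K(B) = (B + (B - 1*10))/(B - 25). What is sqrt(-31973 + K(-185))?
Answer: I*sqrt(14099295)/21 ≈ 178.8*I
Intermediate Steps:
K(B) = (-10 + 2*B)/(-25 + B) (K(B) = (B + (B - 10))/(-25 + B) = (B + (-10 + B))/(-25 + B) = (-10 + 2*B)/(-25 + B))
sqrt(-31973 + K(-185)) = sqrt(-31973 + 2*(-5 - 185)/(-25 - 185)) = sqrt(-31973 + 2*(-190)/(-210)) = sqrt(-31973 + 2*(-1/210)*(-190)) = sqrt(-31973 + 38/21) = sqrt(-671395/21) = I*sqrt(14099295)/21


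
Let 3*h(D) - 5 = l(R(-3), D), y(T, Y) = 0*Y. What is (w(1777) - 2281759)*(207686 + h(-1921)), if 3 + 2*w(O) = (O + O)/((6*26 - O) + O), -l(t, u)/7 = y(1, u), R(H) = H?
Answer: -221781057433243/468 ≈ -4.7389e+11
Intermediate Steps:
y(T, Y) = 0
l(t, u) = 0 (l(t, u) = -7*0 = 0)
h(D) = 5/3 (h(D) = 5/3 + (⅓)*0 = 5/3 + 0 = 5/3)
w(O) = -3/2 + O/156 (w(O) = -3/2 + ((O + O)/((6*26 - O) + O))/2 = -3/2 + ((2*O)/((156 - O) + O))/2 = -3/2 + ((2*O)/156)/2 = -3/2 + ((2*O)*(1/156))/2 = -3/2 + (O/78)/2 = -3/2 + O/156)
(w(1777) - 2281759)*(207686 + h(-1921)) = ((-3/2 + (1/156)*1777) - 2281759)*(207686 + 5/3) = ((-3/2 + 1777/156) - 2281759)*(623063/3) = (1543/156 - 2281759)*(623063/3) = -355952861/156*623063/3 = -221781057433243/468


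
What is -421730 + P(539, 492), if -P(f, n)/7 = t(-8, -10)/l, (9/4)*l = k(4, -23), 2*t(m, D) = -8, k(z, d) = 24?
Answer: -3373819/8 ≈ -4.2173e+5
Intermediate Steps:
t(m, D) = -4 (t(m, D) = (½)*(-8) = -4)
l = 32/3 (l = (4/9)*24 = 32/3 ≈ 10.667)
P(f, n) = 21/8 (P(f, n) = -(-28)/32/3 = -(-28)*3/32 = -7*(-3/8) = 21/8)
-421730 + P(539, 492) = -421730 + 21/8 = -3373819/8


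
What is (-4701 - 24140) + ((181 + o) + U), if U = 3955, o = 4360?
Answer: -20345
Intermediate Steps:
(-4701 - 24140) + ((181 + o) + U) = (-4701 - 24140) + ((181 + 4360) + 3955) = -28841 + (4541 + 3955) = -28841 + 8496 = -20345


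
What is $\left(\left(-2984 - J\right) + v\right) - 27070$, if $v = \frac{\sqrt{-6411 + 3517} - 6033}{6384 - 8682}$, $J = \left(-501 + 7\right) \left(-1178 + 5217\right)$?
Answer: $\frac{1505354403}{766} - \frac{i \sqrt{2894}}{2298} \approx 1.9652 \cdot 10^{6} - 0.02341 i$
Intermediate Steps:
$J = -1995266$ ($J = \left(-494\right) 4039 = -1995266$)
$v = \frac{2011}{766} - \frac{i \sqrt{2894}}{2298}$ ($v = \frac{\sqrt{-2894} - 6033}{-2298} = \left(i \sqrt{2894} - 6033\right) \left(- \frac{1}{2298}\right) = \left(-6033 + i \sqrt{2894}\right) \left(- \frac{1}{2298}\right) = \frac{2011}{766} - \frac{i \sqrt{2894}}{2298} \approx 2.6253 - 0.02341 i$)
$\left(\left(-2984 - J\right) + v\right) - 27070 = \left(\left(-2984 - -1995266\right) + \left(\frac{2011}{766} - \frac{i \sqrt{2894}}{2298}\right)\right) - 27070 = \left(\left(-2984 + 1995266\right) + \left(\frac{2011}{766} - \frac{i \sqrt{2894}}{2298}\right)\right) - 27070 = \left(1992282 + \left(\frac{2011}{766} - \frac{i \sqrt{2894}}{2298}\right)\right) - 27070 = \left(\frac{1526090023}{766} - \frac{i \sqrt{2894}}{2298}\right) - 27070 = \frac{1505354403}{766} - \frac{i \sqrt{2894}}{2298}$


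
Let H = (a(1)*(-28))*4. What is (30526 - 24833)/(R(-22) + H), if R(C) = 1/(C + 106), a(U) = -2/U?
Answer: 478212/18817 ≈ 25.414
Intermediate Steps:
H = 224 (H = (-2/1*(-28))*4 = (-2*1*(-28))*4 = -2*(-28)*4 = 56*4 = 224)
R(C) = 1/(106 + C)
(30526 - 24833)/(R(-22) + H) = (30526 - 24833)/(1/(106 - 22) + 224) = 5693/(1/84 + 224) = 5693/(18817/84) = 5693*(84/18817) = 478212/18817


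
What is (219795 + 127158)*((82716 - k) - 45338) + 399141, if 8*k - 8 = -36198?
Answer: 58153348035/4 ≈ 1.4538e+10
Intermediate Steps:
k = -18095/4 (k = 1 + (⅛)*(-36198) = 1 - 18099/4 = -18095/4 ≈ -4523.8)
(219795 + 127158)*((82716 - k) - 45338) + 399141 = (219795 + 127158)*((82716 - 1*(-18095/4)) - 45338) + 399141 = 346953*((82716 + 18095/4) - 45338) + 399141 = 346953*(348959/4 - 45338) + 399141 = 346953*(167607/4) + 399141 = 58151751471/4 + 399141 = 58153348035/4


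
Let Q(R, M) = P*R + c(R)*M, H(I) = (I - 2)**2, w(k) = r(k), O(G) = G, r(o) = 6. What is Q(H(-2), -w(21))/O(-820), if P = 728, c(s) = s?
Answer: -2888/205 ≈ -14.088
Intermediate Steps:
w(k) = 6
H(I) = (-2 + I)**2
Q(R, M) = 728*R + M*R (Q(R, M) = 728*R + R*M = 728*R + M*R)
Q(H(-2), -w(21))/O(-820) = ((-2 - 2)**2*(728 - 1*6))/(-820) = ((-4)**2*(728 - 6))*(-1/820) = (16*722)*(-1/820) = 11552*(-1/820) = -2888/205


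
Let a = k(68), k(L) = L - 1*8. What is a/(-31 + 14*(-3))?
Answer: -60/73 ≈ -0.82192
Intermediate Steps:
k(L) = -8 + L (k(L) = L - 8 = -8 + L)
a = 60 (a = -8 + 68 = 60)
a/(-31 + 14*(-3)) = 60/(-31 + 14*(-3)) = 60/(-31 - 42) = 60/(-73) = 60*(-1/73) = -60/73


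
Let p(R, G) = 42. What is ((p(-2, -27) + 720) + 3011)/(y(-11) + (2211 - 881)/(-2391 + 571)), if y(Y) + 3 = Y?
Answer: -98098/383 ≈ -256.13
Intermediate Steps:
y(Y) = -3 + Y
((p(-2, -27) + 720) + 3011)/(y(-11) + (2211 - 881)/(-2391 + 571)) = ((42 + 720) + 3011)/((-3 - 11) + (2211 - 881)/(-2391 + 571)) = (762 + 3011)/(-14 + 1330/(-1820)) = 3773/(-14 + 1330*(-1/1820)) = 3773/(-14 - 19/26) = 3773/(-383/26) = 3773*(-26/383) = -98098/383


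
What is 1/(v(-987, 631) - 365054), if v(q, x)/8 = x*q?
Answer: -1/5347430 ≈ -1.8701e-7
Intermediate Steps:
v(q, x) = 8*q*x (v(q, x) = 8*(x*q) = 8*(q*x) = 8*q*x)
1/(v(-987, 631) - 365054) = 1/(8*(-987)*631 - 365054) = 1/(-4982376 - 365054) = 1/(-5347430) = -1/5347430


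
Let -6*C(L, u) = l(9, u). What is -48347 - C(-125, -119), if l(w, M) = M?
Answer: -290201/6 ≈ -48367.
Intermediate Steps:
C(L, u) = -u/6
-48347 - C(-125, -119) = -48347 - (-1)*(-119)/6 = -48347 - 1*119/6 = -48347 - 119/6 = -290201/6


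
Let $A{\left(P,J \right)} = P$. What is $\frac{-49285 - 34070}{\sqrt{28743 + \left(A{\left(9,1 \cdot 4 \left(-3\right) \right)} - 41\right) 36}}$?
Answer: $- \frac{27785 \sqrt{27591}}{9197} \approx -501.82$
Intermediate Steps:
$\frac{-49285 - 34070}{\sqrt{28743 + \left(A{\left(9,1 \cdot 4 \left(-3\right) \right)} - 41\right) 36}} = \frac{-49285 - 34070}{\sqrt{28743 + \left(9 - 41\right) 36}} = \frac{-49285 - 34070}{\sqrt{28743 - 1152}} = - \frac{83355}{\sqrt{28743 - 1152}} = - \frac{83355}{\sqrt{27591}} = - 83355 \frac{\sqrt{27591}}{27591} = - \frac{27785 \sqrt{27591}}{9197}$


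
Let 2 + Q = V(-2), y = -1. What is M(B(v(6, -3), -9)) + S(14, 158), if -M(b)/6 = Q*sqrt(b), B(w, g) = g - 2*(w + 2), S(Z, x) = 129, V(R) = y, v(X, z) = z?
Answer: 129 + 18*I*sqrt(7) ≈ 129.0 + 47.624*I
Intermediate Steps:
V(R) = -1
Q = -3 (Q = -2 - 1 = -3)
B(w, g) = -4 + g - 2*w (B(w, g) = g - 2*(2 + w) = g + (-4 - 2*w) = -4 + g - 2*w)
M(b) = 18*sqrt(b) (M(b) = -(-18)*sqrt(b) = 18*sqrt(b))
M(B(v(6, -3), -9)) + S(14, 158) = 18*sqrt(-4 - 9 - 2*(-3)) + 129 = 18*sqrt(-4 - 9 + 6) + 129 = 18*sqrt(-7) + 129 = 18*(I*sqrt(7)) + 129 = 18*I*sqrt(7) + 129 = 129 + 18*I*sqrt(7)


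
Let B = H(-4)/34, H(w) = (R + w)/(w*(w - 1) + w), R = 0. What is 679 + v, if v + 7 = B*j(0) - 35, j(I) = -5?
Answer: 86637/136 ≈ 637.04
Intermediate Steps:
H(w) = w/(w + w*(-1 + w)) (H(w) = (0 + w)/(w*(w - 1) + w) = w/(w*(-1 + w) + w) = w/(w + w*(-1 + w)))
B = -1/136 (B = 1/(-4*34) = -¼*1/34 = -1/136 ≈ -0.0073529)
v = -5707/136 (v = -7 + (-1/136*(-5) - 35) = -7 + (5/136 - 35) = -7 - 4755/136 = -5707/136 ≈ -41.963)
679 + v = 679 - 5707/136 = 86637/136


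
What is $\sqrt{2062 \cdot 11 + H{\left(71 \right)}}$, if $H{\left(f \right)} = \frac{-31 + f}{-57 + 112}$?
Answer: $\frac{\sqrt{2744610}}{11} \approx 150.61$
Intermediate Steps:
$H{\left(f \right)} = - \frac{31}{55} + \frac{f}{55}$ ($H{\left(f \right)} = \frac{-31 + f}{55} = \left(-31 + f\right) \frac{1}{55} = - \frac{31}{55} + \frac{f}{55}$)
$\sqrt{2062 \cdot 11 + H{\left(71 \right)}} = \sqrt{2062 \cdot 11 + \left(- \frac{31}{55} + \frac{1}{55} \cdot 71\right)} = \sqrt{22682 + \left(- \frac{31}{55} + \frac{71}{55}\right)} = \sqrt{22682 + \frac{8}{11}} = \sqrt{\frac{249510}{11}} = \frac{\sqrt{2744610}}{11}$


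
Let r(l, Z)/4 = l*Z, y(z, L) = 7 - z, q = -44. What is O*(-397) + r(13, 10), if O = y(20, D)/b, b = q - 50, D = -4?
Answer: 43719/94 ≈ 465.10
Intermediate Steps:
b = -94 (b = -44 - 50 = -94)
r(l, Z) = 4*Z*l (r(l, Z) = 4*(l*Z) = 4*(Z*l) = 4*Z*l)
O = 13/94 (O = (7 - 1*20)/(-94) = (7 - 20)*(-1/94) = -13*(-1/94) = 13/94 ≈ 0.13830)
O*(-397) + r(13, 10) = (13/94)*(-397) + 4*10*13 = -5161/94 + 520 = 43719/94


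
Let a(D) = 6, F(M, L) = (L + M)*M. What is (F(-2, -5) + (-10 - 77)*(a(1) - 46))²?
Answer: 12208036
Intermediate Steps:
F(M, L) = M*(L + M)
(F(-2, -5) + (-10 - 77)*(a(1) - 46))² = (-2*(-5 - 2) + (-10 - 77)*(6 - 46))² = (-2*(-7) - 87*(-40))² = (14 + 3480)² = 3494² = 12208036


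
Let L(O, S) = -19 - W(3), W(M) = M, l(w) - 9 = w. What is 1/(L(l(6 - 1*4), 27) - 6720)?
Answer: -1/6742 ≈ -0.00014832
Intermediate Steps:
l(w) = 9 + w
L(O, S) = -22 (L(O, S) = -19 - 1*3 = -19 - 3 = -22)
1/(L(l(6 - 1*4), 27) - 6720) = 1/(-22 - 6720) = 1/(-6742) = -1/6742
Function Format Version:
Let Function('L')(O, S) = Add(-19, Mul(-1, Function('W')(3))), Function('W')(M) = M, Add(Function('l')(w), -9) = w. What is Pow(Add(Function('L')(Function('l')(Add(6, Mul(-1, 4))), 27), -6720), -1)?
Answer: Rational(-1, 6742) ≈ -0.00014832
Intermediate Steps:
Function('l')(w) = Add(9, w)
Function('L')(O, S) = -22 (Function('L')(O, S) = Add(-19, Mul(-1, 3)) = Add(-19, -3) = -22)
Pow(Add(Function('L')(Function('l')(Add(6, Mul(-1, 4))), 27), -6720), -1) = Pow(Add(-22, -6720), -1) = Pow(-6742, -1) = Rational(-1, 6742)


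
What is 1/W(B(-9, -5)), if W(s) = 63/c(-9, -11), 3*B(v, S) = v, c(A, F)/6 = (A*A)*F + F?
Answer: -1804/21 ≈ -85.905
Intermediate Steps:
c(A, F) = 6*F + 6*F*A**2 (c(A, F) = 6*((A*A)*F + F) = 6*(A**2*F + F) = 6*(F*A**2 + F) = 6*(F + F*A**2) = 6*F + 6*F*A**2)
B(v, S) = v/3
W(s) = -21/1804 (W(s) = 63/((6*(-11)*(1 + (-9)**2))) = 63/((6*(-11)*(1 + 81))) = 63/((6*(-11)*82)) = 63/(-5412) = 63*(-1/5412) = -21/1804)
1/W(B(-9, -5)) = 1/(-21/1804) = -1804/21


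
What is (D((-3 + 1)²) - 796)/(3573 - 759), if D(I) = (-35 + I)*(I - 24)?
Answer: -88/1407 ≈ -0.062544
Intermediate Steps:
D(I) = (-35 + I)*(-24 + I)
(D((-3 + 1)²) - 796)/(3573 - 759) = ((840 + ((-3 + 1)²)² - 59*(-3 + 1)²) - 796)/(3573 - 759) = ((840 + ((-2)²)² - 59*(-2)²) - 796)/2814 = ((840 + 4² - 59*4) - 796)*(1/2814) = ((840 + 16 - 236) - 796)*(1/2814) = (620 - 796)*(1/2814) = -176*1/2814 = -88/1407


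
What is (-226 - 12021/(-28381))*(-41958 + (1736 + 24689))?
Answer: 99443586305/28381 ≈ 3.5039e+6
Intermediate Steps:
(-226 - 12021/(-28381))*(-41958 + (1736 + 24689)) = (-226 - 12021*(-1/28381))*(-41958 + 26425) = (-226 + 12021/28381)*(-15533) = -6402085/28381*(-15533) = 99443586305/28381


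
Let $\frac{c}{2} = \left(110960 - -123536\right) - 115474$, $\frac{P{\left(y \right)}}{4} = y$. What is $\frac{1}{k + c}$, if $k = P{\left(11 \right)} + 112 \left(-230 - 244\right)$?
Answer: $\frac{1}{185000} \approx 5.4054 \cdot 10^{-6}$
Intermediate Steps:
$P{\left(y \right)} = 4 y$
$k = -53044$ ($k = 4 \cdot 11 + 112 \left(-230 - 244\right) = 44 + 112 \left(-474\right) = 44 - 53088 = -53044$)
$c = 238044$ ($c = 2 \left(\left(110960 - -123536\right) - 115474\right) = 2 \left(\left(110960 + 123536\right) - 115474\right) = 2 \left(234496 - 115474\right) = 2 \cdot 119022 = 238044$)
$\frac{1}{k + c} = \frac{1}{-53044 + 238044} = \frac{1}{185000}$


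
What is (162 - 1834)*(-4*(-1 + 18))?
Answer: 113696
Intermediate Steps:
(162 - 1834)*(-4*(-1 + 18)) = -(-6688)*17 = -1672*(-68) = 113696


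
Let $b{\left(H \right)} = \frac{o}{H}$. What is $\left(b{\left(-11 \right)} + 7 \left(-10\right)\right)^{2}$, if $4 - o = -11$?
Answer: $\frac{616225}{121} \approx 5092.8$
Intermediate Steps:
$o = 15$ ($o = 4 - -11 = 4 + 11 = 15$)
$b{\left(H \right)} = \frac{15}{H}$
$\left(b{\left(-11 \right)} + 7 \left(-10\right)\right)^{2} = \left(\frac{15}{-11} + 7 \left(-10\right)\right)^{2} = \left(15 \left(- \frac{1}{11}\right) - 70\right)^{2} = \left(- \frac{15}{11} - 70\right)^{2} = \left(- \frac{785}{11}\right)^{2} = \frac{616225}{121}$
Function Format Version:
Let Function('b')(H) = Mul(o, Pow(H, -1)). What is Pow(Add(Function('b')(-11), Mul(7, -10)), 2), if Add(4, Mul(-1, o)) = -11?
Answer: Rational(616225, 121) ≈ 5092.8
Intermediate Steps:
o = 15 (o = Add(4, Mul(-1, -11)) = Add(4, 11) = 15)
Function('b')(H) = Mul(15, Pow(H, -1))
Pow(Add(Function('b')(-11), Mul(7, -10)), 2) = Pow(Add(Mul(15, Pow(-11, -1)), Mul(7, -10)), 2) = Pow(Add(Mul(15, Rational(-1, 11)), -70), 2) = Pow(Add(Rational(-15, 11), -70), 2) = Pow(Rational(-785, 11), 2) = Rational(616225, 121)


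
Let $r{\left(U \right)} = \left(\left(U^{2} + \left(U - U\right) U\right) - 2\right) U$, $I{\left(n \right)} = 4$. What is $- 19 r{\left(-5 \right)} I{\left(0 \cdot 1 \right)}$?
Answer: $8740$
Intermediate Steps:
$r{\left(U \right)} = U \left(-2 + U^{2}\right)$ ($r{\left(U \right)} = \left(\left(U^{2} + 0 U\right) - 2\right) U = \left(\left(U^{2} + 0\right) - 2\right) U = \left(U^{2} - 2\right) U = \left(-2 + U^{2}\right) U = U \left(-2 + U^{2}\right)$)
$- 19 r{\left(-5 \right)} I{\left(0 \cdot 1 \right)} = - 19 \left(- 5 \left(-2 + \left(-5\right)^{2}\right)\right) 4 = - 19 \left(- 5 \left(-2 + 25\right)\right) 4 = - 19 \left(\left(-5\right) 23\right) 4 = \left(-19\right) \left(-115\right) 4 = 2185 \cdot 4 = 8740$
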